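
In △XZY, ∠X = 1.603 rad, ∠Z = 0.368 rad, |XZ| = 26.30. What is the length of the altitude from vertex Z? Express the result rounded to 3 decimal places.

The third angle is ∠Y = π − ∠X − ∠Z = 1.171 rad.
Law of sines: |ZY| = |XZ|·sin X/sin Y ≈ 28.542.
Law of sines: |YX| = |XZ|·sin Z/sin Y ≈ 10.273.
Area = ½·|XZ|·|ZY|·sin Z ≈ 135.02.
The altitude from Z has length 2·area/|YX| ≈ 26.286.

26.286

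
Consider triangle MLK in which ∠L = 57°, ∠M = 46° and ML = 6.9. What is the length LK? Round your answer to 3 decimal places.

The third angle is ∠K = 180° − ∠M − ∠L = 77.00°.
Law of sines: LK = ML·sin M/sin K ≈ 5.094.

5.094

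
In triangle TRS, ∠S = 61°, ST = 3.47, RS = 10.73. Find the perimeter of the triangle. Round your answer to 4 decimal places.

perimeter ≈ 23.7432

By the law of cosines, TR² = RS² + ST² − 2·RS·ST·cos S = 91.072, so TR ≈ 9.5432.
Semiperimeter s = (10.73+3.47+9.5432)/2 = 11.872.
Perimeter = 10.73 + 3.47 + 9.5432 = 23.743.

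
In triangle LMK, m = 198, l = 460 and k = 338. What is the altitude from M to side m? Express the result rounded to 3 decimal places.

304.433

Semiperimeter s = (460 + 198 + 338)/2 = 498.
Heron's formula: area = √(498·38·300·160) ≈ 30139.
The altitude from M has length 2·area/m ≈ 304.43.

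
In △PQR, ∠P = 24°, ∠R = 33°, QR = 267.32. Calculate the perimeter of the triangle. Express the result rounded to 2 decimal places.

The third angle is ∠Q = 180° − ∠R − ∠P = 123.00°.
Law of sines: RP = QR·sin Q/sin P ≈ 551.2.
Law of sines: PQ = QR·sin R/sin P ≈ 357.95.
Semiperimeter s = (267.32+551.2+357.95)/2 = 588.24.
Perimeter = 267.32 + 551.2 + 357.95 = 1176.5.

perimeter ≈ 1176.47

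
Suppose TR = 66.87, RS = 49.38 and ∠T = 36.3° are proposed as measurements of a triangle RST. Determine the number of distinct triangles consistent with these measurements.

TR·sin T = 66.87·sin(36.3°) ≈ 39.59.
Since TR sin T < RS < TR (39.59 < 49.38 < 66.87), two triangles exist.

2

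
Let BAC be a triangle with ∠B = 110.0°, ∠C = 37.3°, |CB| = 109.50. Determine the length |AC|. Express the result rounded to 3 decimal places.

The third angle is ∠A = 180° − ∠C − ∠B = 32.70°.
Law of sines: |AC| = |CB|·sin B/sin A ≈ 190.46.

190.464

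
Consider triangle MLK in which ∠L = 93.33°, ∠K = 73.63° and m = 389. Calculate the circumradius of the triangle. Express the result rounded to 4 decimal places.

The third angle is ∠M = 180° − ∠L − ∠K = 13.04°.
Law of sines: l = m·sin L/sin M ≈ 1721.1.
Law of sines: k = m·sin K/sin M ≈ 1654.2.
Circumradius = m/(2 sin M) ≈ 862.03.

R ≈ 862.0260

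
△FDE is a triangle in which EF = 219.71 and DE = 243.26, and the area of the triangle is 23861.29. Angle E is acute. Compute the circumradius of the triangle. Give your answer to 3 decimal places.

From area = ½·DE·EF·sin E, we get sin E = 2·area/(DE·EF) ≈ 0.89290.
Taking the acute solution, ∠E ≈ 1.104 rad.
Law of cosines then gives FD ≈ 243.55.
Circumradius = FD/(2 sin E) ≈ 136.38.

R ≈ 136.384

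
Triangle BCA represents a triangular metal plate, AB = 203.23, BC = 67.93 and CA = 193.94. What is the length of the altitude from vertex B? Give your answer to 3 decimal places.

67.888

Semiperimeter s = (193.94 + 203.23 + 67.93)/2 = 232.55.
Heron's formula: area = √(232.55·38.61·29.32·164.62) ≈ 6583.1.
The altitude from B has length 2·area/CA ≈ 67.888.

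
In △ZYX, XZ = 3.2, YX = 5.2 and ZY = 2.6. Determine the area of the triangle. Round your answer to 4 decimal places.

Semiperimeter s = (5.2 + 3.2 + 2.6)/2 = 5.5.
Heron's formula: area = √(5.5·0.3·2.3·2.9) ≈ 3.3175.

3.3175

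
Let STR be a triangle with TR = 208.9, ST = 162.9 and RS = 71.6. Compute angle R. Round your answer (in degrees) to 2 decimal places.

By the law of cosines, cos R = (TR² + RS² − ST²) / (2·TR·RS) ≈ 0.74310, so ∠R ≈ 42.00°.

42.00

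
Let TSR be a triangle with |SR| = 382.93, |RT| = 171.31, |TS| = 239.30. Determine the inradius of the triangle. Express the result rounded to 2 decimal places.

Semiperimeter s = (382.93 + 171.31 + 239.3)/2 = 396.77.
Heron's formula: area = √(396.77·13.84·225.46·157.47) ≈ 13963.
Inradius = area/s = 13963/396.77 ≈ 35.191.

r ≈ 35.19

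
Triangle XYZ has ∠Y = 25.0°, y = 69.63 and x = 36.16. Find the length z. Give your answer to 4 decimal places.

Law of sines: sin X = x·sin Y/y ≈ 0.21947.
Since y ≥ x, only the acute value applies: ∠X ≈ 12.68°.
Then ∠Z = 180° − ∠Y − ∠X ≈ 142.32°.
Law of sines gives z = y·sin Z/sin Y ≈ 100.7.

100.7044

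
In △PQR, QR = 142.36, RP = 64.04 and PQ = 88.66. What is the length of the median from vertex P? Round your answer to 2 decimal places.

30.24

Median from P: ½√(2·RP² + 2·PQ² − QR²) ≈ 30.237.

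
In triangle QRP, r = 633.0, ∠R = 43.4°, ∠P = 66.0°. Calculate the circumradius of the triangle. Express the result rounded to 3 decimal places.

The third angle is ∠Q = 180° − ∠R − ∠P = 70.60°.
Law of sines: q = r·sin Q/sin R ≈ 868.97.
Law of sines: p = r·sin P/sin R ≈ 841.63.
Circumradius = r/(2 sin R) ≈ 460.64.

460.640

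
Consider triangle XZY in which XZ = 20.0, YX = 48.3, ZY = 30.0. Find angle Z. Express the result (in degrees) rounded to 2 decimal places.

149.40

By the law of cosines, cos Z = (XZ² + ZY² − YX²) / (2·XZ·ZY) ≈ -0.86074, so ∠Z ≈ 149.40°.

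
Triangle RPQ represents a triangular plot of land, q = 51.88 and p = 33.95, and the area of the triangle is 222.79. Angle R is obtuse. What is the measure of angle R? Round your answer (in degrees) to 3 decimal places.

From area = ½·p·q·sin R, we get sin R = 2·area/(p·q) ≈ 0.25298.
Taking the obtuse solution, ∠R ≈ 165.35°.

165.346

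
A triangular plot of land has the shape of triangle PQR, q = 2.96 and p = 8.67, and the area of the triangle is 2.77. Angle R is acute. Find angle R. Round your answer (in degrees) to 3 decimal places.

12.467

From area = ½·p·q·sin R, we get sin R = 2·area/(p·q) ≈ 0.21587.
Taking the acute solution, ∠R ≈ 12.47°.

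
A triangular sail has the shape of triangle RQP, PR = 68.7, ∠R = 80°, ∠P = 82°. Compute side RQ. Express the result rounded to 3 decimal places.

220.154

The third angle is ∠Q = 180° − ∠P − ∠R = 18.00°.
Law of sines: RQ = PR·sin P/sin Q ≈ 220.15.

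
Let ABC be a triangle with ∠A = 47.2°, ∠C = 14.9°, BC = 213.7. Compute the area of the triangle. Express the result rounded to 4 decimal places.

The third angle is ∠B = 180° − ∠C − ∠A = 117.90°.
Law of sines: CA = BC·sin B/sin A ≈ 257.4.
Law of sines: AB = BC·sin C/sin A ≈ 74.89.
Area = ½·BC·CA·sin C ≈ 7071.9.

7071.9214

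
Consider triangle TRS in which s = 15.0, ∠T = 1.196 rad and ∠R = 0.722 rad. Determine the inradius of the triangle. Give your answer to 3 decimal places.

3.644

The third angle is ∠S = π − ∠T − ∠R = 1.224 rad.
Law of sines: t = s·sin T/sin S ≈ 14.845.
Law of sines: r = s·sin R/sin S ≈ 10.542.
Area = ½·s·t·sin R ≈ 73.579.
Semiperimeter p = (14.845+10.542+15)/2 = 20.193.
Inradius = area/p = 73.579/20.193 ≈ 3.6437.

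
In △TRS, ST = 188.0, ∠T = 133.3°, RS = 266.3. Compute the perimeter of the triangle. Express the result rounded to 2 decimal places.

553.83

Law of sines: sin R = ST·sin T/RS ≈ 0.51379.
Since RS ≥ ST, only the acute value applies: ∠R ≈ 30.92°.
Then ∠S = 180° − ∠T − ∠R ≈ 15.78°.
Law of sines gives TR = RS·sin S/sin T ≈ 99.53.
Semiperimeter s = (266.3+188+99.53)/2 = 276.91.
Perimeter = 266.3 + 188 + 99.53 = 553.83.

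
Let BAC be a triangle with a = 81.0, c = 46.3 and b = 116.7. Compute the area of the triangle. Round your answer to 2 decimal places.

Semiperimeter s = (116.7 + 81 + 46.3)/2 = 122.
Heron's formula: area = √(122·5.3·41·75.7) ≈ 1416.6.

area ≈ 1416.63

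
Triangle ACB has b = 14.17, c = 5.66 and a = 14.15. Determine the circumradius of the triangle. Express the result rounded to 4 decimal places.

By the law of cosines, cos A = (c² + b² − a²) / (2·c·b) ≈ 0.20325, so ∠A ≈ 78.27°.
Circumradius = a/(2 sin A) ≈ 7.2258.

7.2258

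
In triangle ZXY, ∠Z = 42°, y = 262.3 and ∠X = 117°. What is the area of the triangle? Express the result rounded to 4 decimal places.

area ≈ 57230.7191

The third angle is ∠Y = 180° − ∠Z − ∠X = 21.00°.
Law of sines: z = y·sin Z/sin Y ≈ 489.76.
Law of sines: x = y·sin X/sin Y ≈ 652.15.
Area = ½·y·z·sin X ≈ 57231.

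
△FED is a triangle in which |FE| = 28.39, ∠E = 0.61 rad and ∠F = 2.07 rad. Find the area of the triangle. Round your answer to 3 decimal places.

area ≈ 455.099

The third angle is ∠D = π − ∠F − ∠E = 0.462 rad.
Law of sines: |ED| = |FE|·sin F/sin D ≈ 55.965.
Law of sines: |DF| = |FE|·sin E/sin D ≈ 36.517.
Area = ½·|FE|·|ED|·sin E ≈ 455.1.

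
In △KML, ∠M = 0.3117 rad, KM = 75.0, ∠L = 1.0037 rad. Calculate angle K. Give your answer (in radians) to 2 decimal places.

1.83

The third angle is ∠K = π − ∠M − ∠L = 1.8262 rad.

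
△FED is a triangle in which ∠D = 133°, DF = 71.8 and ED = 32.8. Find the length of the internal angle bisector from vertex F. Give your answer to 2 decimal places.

t_F ≈ 81.94

By the law of cosines, FE² = ED² + DF² − 2·ED·DF·cos D = 9443.3, so FE ≈ 97.177.
Law of cosines again: cos F = (DF² + FE² − ED²)/(2·DF·FE) ≈ 0.96905, so ∠F ≈ 14.29°.
The bisector from F has length 2·DF·FE·cos(∠F/2)/(DF+FE) ≈ 81.941.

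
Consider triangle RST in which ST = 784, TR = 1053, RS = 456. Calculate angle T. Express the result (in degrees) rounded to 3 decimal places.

By the law of cosines, cos T = (ST² + TR² − RS²) / (2·ST·TR) ≈ 0.91789, so ∠T ≈ 23.38°.

∠T ≈ 23.381°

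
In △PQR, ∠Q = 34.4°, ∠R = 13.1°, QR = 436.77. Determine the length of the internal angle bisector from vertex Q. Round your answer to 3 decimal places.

The third angle is ∠P = 180° − ∠Q − ∠R = 132.50°.
Law of sines: RP = QR·sin Q/sin P ≈ 334.69.
Law of sines: PQ = QR·sin R/sin P ≈ 134.27.
The bisector from Q has length 2·PQ·QR·cos(∠Q/2)/(PQ+QR) ≈ 196.21.

t_Q ≈ 196.212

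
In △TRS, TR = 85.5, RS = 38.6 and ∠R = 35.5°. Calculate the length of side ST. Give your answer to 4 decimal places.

58.5368

By the law of cosines, ST² = TR² + RS² − 2·TR·RS·cos R = 3426.6, so ST ≈ 58.537.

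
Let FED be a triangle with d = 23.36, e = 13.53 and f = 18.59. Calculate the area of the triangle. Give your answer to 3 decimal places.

Semiperimeter s = (18.59 + 13.53 + 23.36)/2 = 27.74.
Heron's formula: area = √(27.74·9.15·14.21·4.38) ≈ 125.69.

area ≈ 125.689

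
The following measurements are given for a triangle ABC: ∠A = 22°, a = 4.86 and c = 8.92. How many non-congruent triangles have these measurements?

c·sin A = 8.92·sin(22°) ≈ 3.341.
Since c sin A < a < c (3.341 < 4.86 < 8.92), two triangles exist.

2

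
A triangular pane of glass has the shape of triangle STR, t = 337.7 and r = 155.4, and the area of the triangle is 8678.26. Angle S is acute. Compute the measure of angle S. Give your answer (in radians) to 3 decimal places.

0.337

From area = ½·t·r·sin S, we get sin S = 2·area/(t·r) ≈ 0.33074.
Taking the acute solution, ∠S ≈ 0.3371 rad.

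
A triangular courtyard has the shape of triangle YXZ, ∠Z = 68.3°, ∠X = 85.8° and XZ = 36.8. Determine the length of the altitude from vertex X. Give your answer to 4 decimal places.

The third angle is ∠Y = 180° − ∠X − ∠Z = 25.90°.
Law of sines: ZY = XZ·sin X/sin Y ≈ 84.022.
Law of sines: YX = XZ·sin Z/sin Y ≈ 78.278.
Area = ½·XZ·ZY·sin Z ≈ 1436.5.
The altitude from X has length 2·area/ZY ≈ 34.192.

h_X ≈ 34.1921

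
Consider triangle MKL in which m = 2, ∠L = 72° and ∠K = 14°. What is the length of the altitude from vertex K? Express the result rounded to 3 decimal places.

The third angle is ∠M = 180° − ∠K − ∠L = 94.00°.
Law of sines: k = m·sin K/sin M ≈ 0.48503.
Law of sines: l = m·sin L/sin M ≈ 1.9068.
Area = ½·m·k·sin L ≈ 0.46129.
The altitude from K has length 2·area/k ≈ 1.9021.

h_K ≈ 1.902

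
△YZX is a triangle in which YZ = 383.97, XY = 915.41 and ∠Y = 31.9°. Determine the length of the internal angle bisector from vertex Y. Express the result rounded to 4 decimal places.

t_Y ≈ 520.1839

By the law of cosines, ZX² = XY² + YZ² − 2·XY·YZ·cos Y = 3.886e+05, so ZX ≈ 623.38.
The bisector from Y has length 2·XY·YZ·cos(∠Y/2)/(XY+YZ) ≈ 520.18.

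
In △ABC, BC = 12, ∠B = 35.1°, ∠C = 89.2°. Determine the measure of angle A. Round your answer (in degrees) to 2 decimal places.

∠A ≈ 55.70°

The third angle is ∠A = 180° − ∠B − ∠C = 55.70°.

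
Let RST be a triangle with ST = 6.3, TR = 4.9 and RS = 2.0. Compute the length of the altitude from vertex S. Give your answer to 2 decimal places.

h_S ≈ 1.61

Semiperimeter s = (6.3 + 4.9 + 2)/2 = 6.6.
Heron's formula: area = √(6.6·0.3·1.7·4.6) ≈ 3.9349.
The altitude from S has length 2·area/TR ≈ 1.6061.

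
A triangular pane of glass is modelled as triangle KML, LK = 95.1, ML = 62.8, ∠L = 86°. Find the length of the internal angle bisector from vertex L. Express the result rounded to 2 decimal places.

By the law of cosines, KM² = ML² + LK² − 2·ML·LK·cos L = 12155, so KM ≈ 110.25.
The bisector from L has length 2·ML·LK·cos(∠L/2)/(ML+LK) ≈ 55.324.

55.32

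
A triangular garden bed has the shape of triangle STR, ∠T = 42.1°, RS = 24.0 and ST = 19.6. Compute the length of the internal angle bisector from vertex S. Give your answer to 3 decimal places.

13.180

Law of sines: sin R = ST·sin T/RS ≈ 0.54752.
Since RS ≥ ST, only the acute value applies: ∠R ≈ 33.20°.
Then ∠S = 180° − ∠T − ∠R ≈ 104.70°.
Law of sines gives TR = RS·sin S/sin T ≈ 34.626.
The bisector from S has length 2·RS·ST·cos(∠S/2)/(RS+ST) ≈ 13.18.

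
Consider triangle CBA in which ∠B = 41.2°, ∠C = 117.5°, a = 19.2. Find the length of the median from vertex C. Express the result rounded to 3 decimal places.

15.520

The third angle is ∠A = 180° − ∠C − ∠B = 21.30°.
Law of sines: c = a·sin C/sin A ≈ 46.884.
Law of sines: b = a·sin B/sin A ≈ 34.816.
Median from C: ½√(2·b² + 2·a² − c²) ≈ 15.52.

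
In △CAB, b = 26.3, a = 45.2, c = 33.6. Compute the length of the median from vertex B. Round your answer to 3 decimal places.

m_B ≈ 37.591

Median from B: ½√(2·c² + 2·a² − b²) ≈ 37.591.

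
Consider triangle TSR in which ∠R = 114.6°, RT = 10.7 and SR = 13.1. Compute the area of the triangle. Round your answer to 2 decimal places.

Area = ½·SR·RT·sin R ≈ 63.724.

area ≈ 63.72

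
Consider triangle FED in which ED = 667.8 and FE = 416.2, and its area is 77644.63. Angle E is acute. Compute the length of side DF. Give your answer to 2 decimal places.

From area = ½·FE·ED·sin E, we get sin E = 2·area/(FE·ED) ≈ 0.55872.
Taking the acute solution, ∠E ≈ 33.97°.
Law of cosines then gives DF ≈ 397.69.

397.69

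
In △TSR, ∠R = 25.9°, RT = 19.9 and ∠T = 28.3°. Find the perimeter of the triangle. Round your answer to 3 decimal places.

The third angle is ∠S = 180° − ∠R − ∠T = 125.80°.
Law of sines: SR = RT·sin T/sin S ≈ 11.632.
Law of sines: TS = RT·sin R/sin S ≈ 10.717.
Semiperimeter s = (11.632+19.9+10.717)/2 = 21.125.
Perimeter = 11.632 + 19.9 + 10.717 = 42.249.

42.249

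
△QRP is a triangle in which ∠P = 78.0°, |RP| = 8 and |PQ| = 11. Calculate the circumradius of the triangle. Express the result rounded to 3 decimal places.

6.227

By the law of cosines, |QR|² = |RP|² + |PQ|² − 2·|RP|·|PQ|·cos P = 148.41, so |QR| ≈ 12.182.
Area = ½·|RP|·|PQ|·sin P ≈ 43.038.
Circumradius = |QR|/(2 sin P) ≈ 6.2272.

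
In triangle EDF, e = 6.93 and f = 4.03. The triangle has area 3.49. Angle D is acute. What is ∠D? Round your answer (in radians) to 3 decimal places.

From area = ½·f·e·sin D, we get sin D = 2·area/(f·e) ≈ 0.24993.
Taking the acute solution, ∠D ≈ 0.2526 rad.

∠D ≈ 0.253 rad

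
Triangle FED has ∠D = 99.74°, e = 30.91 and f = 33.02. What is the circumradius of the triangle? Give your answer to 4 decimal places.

By the law of cosines, d² = f² + e² − 2·f·e·cos D = 2391.1, so d ≈ 48.899.
Area = ½·f·e·sin D ≈ 502.97.
Circumradius = d/(2 sin D) ≈ 24.807.

R ≈ 24.8070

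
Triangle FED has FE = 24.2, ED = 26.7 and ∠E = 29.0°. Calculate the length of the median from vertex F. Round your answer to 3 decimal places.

m_F ≈ 14.097

By the law of cosines, DF² = FE² + ED² − 2·FE·ED·cos E = 168.28, so DF ≈ 12.972.
Median from F: ½√(2·DF² + 2·FE² − ED²) ≈ 14.097.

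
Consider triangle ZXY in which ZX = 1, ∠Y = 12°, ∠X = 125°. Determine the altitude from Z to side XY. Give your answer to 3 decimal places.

The third angle is ∠Z = 180° − ∠X − ∠Y = 43.00°.
Law of sines: XY = ZX·sin Z/sin Y ≈ 3.2802.
Law of sines: YZ = ZX·sin X/sin Y ≈ 3.9399.
Area = ½·ZX·XY·sin X ≈ 1.3435.
The altitude from Z has length 2·area/XY ≈ 0.81915.

h_Z ≈ 0.819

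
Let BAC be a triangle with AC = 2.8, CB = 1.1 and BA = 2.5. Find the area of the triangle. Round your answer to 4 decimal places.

area ≈ 1.3717

Semiperimeter s = (2.8 + 1.1 + 2.5)/2 = 3.2.
Heron's formula: area = √(3.2·0.4·2.1·0.7) ≈ 1.3717.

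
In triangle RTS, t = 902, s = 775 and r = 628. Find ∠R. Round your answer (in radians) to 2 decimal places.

By the law of cosines, cos R = (t² + s² − r²) / (2·t·s) ≈ 0.72945, so ∠R ≈ 0.753 rad.

0.75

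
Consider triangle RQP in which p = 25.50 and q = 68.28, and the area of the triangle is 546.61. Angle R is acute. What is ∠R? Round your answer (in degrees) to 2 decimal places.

From area = ½·q·p·sin R, we get sin R = 2·area/(q·p) ≈ 0.62788.
Taking the acute solution, ∠R ≈ 38.89°.

38.89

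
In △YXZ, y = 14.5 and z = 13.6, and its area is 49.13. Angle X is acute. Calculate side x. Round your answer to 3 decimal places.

From area = ½·z·y·sin X, we get sin X = 2·area/(z·y) ≈ 0.49828.
Taking the acute solution, ∠X ≈ 29.89°.
Law of cosines then gives x ≈ 7.2978.

7.298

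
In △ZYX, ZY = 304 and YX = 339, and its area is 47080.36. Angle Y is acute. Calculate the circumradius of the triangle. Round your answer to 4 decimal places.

From area = ½·ZY·YX·sin Y, we get sin Y = 2·area/(ZY·YX) ≈ 0.91368.
Taking the acute solution, ∠Y ≈ 66.02°.
Law of cosines then gives XZ ≈ 351.52.
Circumradius = XZ/(2 sin Y) ≈ 192.37.

192.3655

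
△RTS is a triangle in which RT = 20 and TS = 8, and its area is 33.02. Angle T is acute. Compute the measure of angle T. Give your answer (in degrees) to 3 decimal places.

From area = ½·RT·TS·sin T, we get sin T = 2·area/(RT·TS) ≈ 0.41275.
Taking the acute solution, ∠T ≈ 24.38°.

24.378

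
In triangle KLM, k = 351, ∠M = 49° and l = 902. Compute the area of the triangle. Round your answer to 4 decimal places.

119471.2813

Area = ½·k·l·sin M ≈ 1.1947e+05.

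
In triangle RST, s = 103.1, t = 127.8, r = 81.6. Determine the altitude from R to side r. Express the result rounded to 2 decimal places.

h_R ≈ 102.93

Semiperimeter p = (81.6 + 103.1 + 127.8)/2 = 156.25.
Heron's formula: area = √(156.25·74.65·53.15·28.45) ≈ 4199.7.
The altitude from R has length 2·area/r ≈ 102.93.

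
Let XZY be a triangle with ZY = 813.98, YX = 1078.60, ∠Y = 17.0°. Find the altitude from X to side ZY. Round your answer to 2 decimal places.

By the law of cosines, XZ² = ZY² + YX² − 2·ZY·YX·cos Y = 1.4675e+05, so XZ ≈ 383.08.
Area = ½·ZY·YX·sin Y ≈ 1.2835e+05.
The altitude from X has length 2·area/ZY ≈ 315.35.

315.35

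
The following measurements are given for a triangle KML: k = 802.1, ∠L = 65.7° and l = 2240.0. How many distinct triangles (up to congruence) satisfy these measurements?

k·sin L = 802.1·sin(65.7°) ≈ 731.
Since l ≥ k, exactly one triangle exists.

1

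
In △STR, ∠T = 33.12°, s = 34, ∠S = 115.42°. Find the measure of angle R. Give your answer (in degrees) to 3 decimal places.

The third angle is ∠R = 180° − ∠S − ∠T = 31.46°.

∠R ≈ 31.460°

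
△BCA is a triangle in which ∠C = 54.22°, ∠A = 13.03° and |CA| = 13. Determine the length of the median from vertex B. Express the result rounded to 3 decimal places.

The third angle is ∠B = 180° − ∠C − ∠A = 112.75°.
Law of sines: |AB| = |CA|·sin C/sin B ≈ 11.436.
Law of sines: |BC| = |CA|·sin A/sin B ≈ 3.1783.
Median from B: ½√(2·|AB|² + 2·|BC|² − |CA|²) ≈ 5.3098.

m_B ≈ 5.310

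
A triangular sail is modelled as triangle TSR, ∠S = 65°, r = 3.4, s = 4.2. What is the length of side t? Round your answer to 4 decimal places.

4.2908

Law of sines: sin R = r·sin S/s ≈ 0.73368.
Since s ≥ r, only the acute value applies: ∠R ≈ 47.20°.
Then ∠T = 180° − ∠S − ∠R ≈ 67.80°.
Law of sines gives t = s·sin T/sin S ≈ 4.2908.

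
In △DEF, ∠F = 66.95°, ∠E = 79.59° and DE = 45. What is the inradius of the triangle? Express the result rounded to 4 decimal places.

The third angle is ∠D = 180° − ∠E − ∠F = 33.46°.
Law of sines: EF = DE·sin D/sin F ≈ 26.964.
Law of sines: FD = DE·sin E/sin F ≈ 48.099.
Area = ½·DE·EF·sin E ≈ 596.7.
Semiperimeter s = (26.964+48.099+45)/2 = 60.032.
Inradius = area/s = 596.7/60.032 ≈ 9.9397.

r ≈ 9.9397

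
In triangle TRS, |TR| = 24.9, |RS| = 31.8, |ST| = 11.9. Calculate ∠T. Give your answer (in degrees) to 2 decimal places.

114.91

By the law of cosines, cos T = (|ST|² + |TR|² − |RS|²) / (2·|ST|·|TR|) ≈ -0.42121, so ∠T ≈ 114.91°.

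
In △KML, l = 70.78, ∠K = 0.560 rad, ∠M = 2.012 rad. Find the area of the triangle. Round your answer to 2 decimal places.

The third angle is ∠L = π − ∠K − ∠M = 0.570 rad.
Law of sines: k = l·sin K/sin L ≈ 69.717.
Law of sines: m = l·sin M/sin L ≈ 118.68.
Area = ½·l·k·sin M ≈ 2231.

2231.00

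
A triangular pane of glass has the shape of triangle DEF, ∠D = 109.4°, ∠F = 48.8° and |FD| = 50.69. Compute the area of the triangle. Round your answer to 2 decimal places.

The third angle is ∠E = 180° − ∠F − ∠D = 21.80°.
Law of sines: |EF| = |FD|·sin D/sin E ≈ 128.75.
Law of sines: |DE| = |FD|·sin F/sin E ≈ 102.7.
Area = ½·|FD|·|EF|·sin F ≈ 2455.2.

area ≈ 2455.17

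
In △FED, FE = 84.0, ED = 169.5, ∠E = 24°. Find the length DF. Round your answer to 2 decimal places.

98.85

By the law of cosines, DF² = FE² + ED² − 2·FE·ED·cos E = 9772.1, so DF ≈ 98.854.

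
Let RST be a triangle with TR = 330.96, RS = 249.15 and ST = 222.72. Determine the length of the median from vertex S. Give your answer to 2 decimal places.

m_S ≈ 168.69

Median from S: ½√(2·RS² + 2·ST² − TR²) ≈ 168.69.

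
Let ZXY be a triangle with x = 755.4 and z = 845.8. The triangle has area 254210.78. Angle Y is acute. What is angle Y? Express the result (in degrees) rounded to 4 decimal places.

∠Y ≈ 52.7266°

From area = ½·z·x·sin Y, we get sin Y = 2·area/(z·x) ≈ 0.79575.
Taking the acute solution, ∠Y ≈ 52.73°.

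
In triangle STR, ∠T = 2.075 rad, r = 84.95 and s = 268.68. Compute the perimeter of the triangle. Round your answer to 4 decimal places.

By the law of cosines, t² = r² + s² − 2·r·s·cos T = 1.0146e+05, so t ≈ 318.53.
Semiperimeter p = (268.68+318.53+84.95)/2 = 336.08.
Perimeter = 268.68 + 318.53 + 84.95 = 672.16.

672.1560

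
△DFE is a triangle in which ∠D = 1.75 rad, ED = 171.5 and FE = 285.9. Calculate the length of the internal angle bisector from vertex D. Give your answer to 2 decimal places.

118.42

Law of sines: sin F = ED·sin D/FE ≈ 0.59025.
Since FE ≥ ED, only the acute value applies: ∠F ≈ 0.631 rad.
Then ∠E = π − ∠D − ∠F ≈ 0.760 rad.
Law of sines gives DF = FE·sin E/sin D ≈ 200.21.
The bisector from D has length 2·ED·DF·cos(∠D/2)/(ED+DF) ≈ 118.42.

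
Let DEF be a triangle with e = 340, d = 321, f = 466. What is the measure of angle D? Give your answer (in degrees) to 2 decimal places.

∠D ≈ 43.54°

By the law of cosines, cos D = (e² + f² − d²) / (2·e·f) ≈ 0.72493, so ∠D ≈ 43.54°.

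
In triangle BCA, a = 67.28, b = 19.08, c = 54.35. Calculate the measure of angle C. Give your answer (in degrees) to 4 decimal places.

∠C ≈ 41.0314°

By the law of cosines, cos C = (a² + b² − c²) / (2·a·b) ≈ 0.75435, so ∠C ≈ 41.03°.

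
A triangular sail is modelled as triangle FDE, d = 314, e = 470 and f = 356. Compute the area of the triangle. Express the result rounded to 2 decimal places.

55881.02

Semiperimeter s = (356 + 314 + 470)/2 = 570.
Heron's formula: area = √(570·214·256·100) ≈ 55881.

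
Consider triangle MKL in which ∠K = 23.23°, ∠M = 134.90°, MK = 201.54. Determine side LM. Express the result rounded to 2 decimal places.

213.40

The third angle is ∠L = 180° − ∠M − ∠K = 21.87°.
Law of sines: LM = MK·sin K/sin L ≈ 213.4.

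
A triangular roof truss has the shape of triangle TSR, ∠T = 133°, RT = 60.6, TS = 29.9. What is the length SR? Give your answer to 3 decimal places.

83.892

By the law of cosines, SR² = RT² + TS² − 2·RT·TS·cos T = 7037.9, so SR ≈ 83.892.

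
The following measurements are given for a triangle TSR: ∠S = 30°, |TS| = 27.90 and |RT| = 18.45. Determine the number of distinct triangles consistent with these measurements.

2

|TS|·sin S = 27.90·sin(30°) ≈ 13.95.
Since |TS| sin S < |RT| < |TS| (13.95 < 18.45 < 27.90), two triangles exist.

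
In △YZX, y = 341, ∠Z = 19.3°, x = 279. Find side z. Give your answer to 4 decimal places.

120.5713

By the law of cosines, z² = x² + y² − 2·x·y·cos Z = 14537, so z ≈ 120.57.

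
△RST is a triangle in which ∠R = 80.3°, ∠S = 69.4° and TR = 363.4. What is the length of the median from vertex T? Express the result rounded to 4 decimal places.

The third angle is ∠T = 180° − ∠R − ∠S = 30.30°.
Law of sines: ST = TR·sin R/sin S ≈ 382.67.
Law of sines: RS = TR·sin T/sin S ≈ 195.87.
Median from T: ½√(2·ST² + 2·TR² − RS²) ≈ 360.08.

m_T ≈ 360.0804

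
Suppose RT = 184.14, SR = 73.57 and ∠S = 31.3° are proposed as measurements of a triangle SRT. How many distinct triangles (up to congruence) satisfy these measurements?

SR·sin S = 73.57·sin(31.3°) ≈ 38.22.
Since RT ≥ SR, exactly one triangle exists.

1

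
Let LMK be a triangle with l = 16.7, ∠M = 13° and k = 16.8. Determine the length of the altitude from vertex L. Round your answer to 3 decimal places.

h_L ≈ 3.779

By the law of cosines, m² = k² + l² − 2·k·l·cos M = 14.391, so m ≈ 3.7936.
Area = ½·k·l·sin M ≈ 31.556.
The altitude from L has length 2·area/l ≈ 3.7792.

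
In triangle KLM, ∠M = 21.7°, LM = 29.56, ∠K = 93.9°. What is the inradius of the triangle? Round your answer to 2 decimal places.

The third angle is ∠L = 180° − ∠M − ∠K = 64.40°.
Law of sines: MK = LM·sin L/sin K ≈ 26.72.
Law of sines: KL = LM·sin M/sin K ≈ 10.955.
Area = ½·LM·MK·sin M ≈ 146.02.
Semiperimeter s = (29.56+26.72+10.955)/2 = 33.618.
Inradius = area/s = 146.02/33.618 ≈ 4.3436.

r ≈ 4.34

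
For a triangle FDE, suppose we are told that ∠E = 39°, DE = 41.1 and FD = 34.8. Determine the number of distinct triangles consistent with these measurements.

2

DE·sin E = 41.1·sin(39°) ≈ 25.87.
Since DE sin E < FD < DE (25.87 < 34.8 < 41.1), two triangles exist.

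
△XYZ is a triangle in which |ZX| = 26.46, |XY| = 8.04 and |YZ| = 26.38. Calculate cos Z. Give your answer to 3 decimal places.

cos Z ≈ 0.954

By the law of cosines, cos Z = (|YZ|² + |ZX|² − |XY|²) / (2·|YZ|·|ZX|) ≈ 0.95370, so ∠Z ≈ 17.50°.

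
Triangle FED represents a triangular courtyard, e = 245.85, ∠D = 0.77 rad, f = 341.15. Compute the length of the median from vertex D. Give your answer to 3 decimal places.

272.603

By the law of cosines, d² = f² + e² − 2·f·e·cos D = 56401, so d ≈ 237.49.
Median from D: ½√(2·f² + 2·e² − d²) ≈ 272.6.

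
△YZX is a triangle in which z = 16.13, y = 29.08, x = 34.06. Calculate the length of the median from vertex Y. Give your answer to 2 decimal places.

Median from Y: ½√(2·z² + 2·x² − y²) ≈ 22.332.

22.33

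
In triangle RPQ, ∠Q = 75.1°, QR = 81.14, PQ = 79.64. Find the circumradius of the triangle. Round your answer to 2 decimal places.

50.70

By the law of cosines, RP² = PQ² + QR² − 2·PQ·QR·cos Q = 9603.1, so RP ≈ 97.995.
Area = ½·PQ·QR·sin Q ≈ 3122.4.
Circumradius = RP/(2 sin Q) ≈ 50.702.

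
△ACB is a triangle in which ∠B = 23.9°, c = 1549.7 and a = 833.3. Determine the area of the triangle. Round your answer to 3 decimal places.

Area = ½·a·c·sin B ≈ 2.6159e+05.

261592.835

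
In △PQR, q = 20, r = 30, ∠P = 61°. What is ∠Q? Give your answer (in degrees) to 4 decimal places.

40.7460

By the law of cosines, p² = q² + r² − 2·q·r·cos P = 718.23, so p ≈ 26.8.
Law of cosines again: cos Q = (r² + p² − q²)/(2·r·p) ≈ 0.75761, so ∠Q ≈ 40.75°.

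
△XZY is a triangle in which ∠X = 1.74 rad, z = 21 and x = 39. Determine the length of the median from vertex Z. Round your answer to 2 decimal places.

32.95

Law of sines: sin Z = z·sin X/x ≈ 0.53077.
Since x ≥ z, only the acute value applies: ∠Z ≈ 0.560 rad.
Then ∠Y = π − ∠X − ∠Z ≈ 0.842 rad.
Law of sines gives y = x·sin Y/sin X ≈ 29.517.
Median from Z: ½√(2·y² + 2·x² − z²) ≈ 32.953.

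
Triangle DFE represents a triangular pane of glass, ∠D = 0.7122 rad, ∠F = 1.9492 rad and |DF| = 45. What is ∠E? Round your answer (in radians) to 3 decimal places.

0.480

The third angle is ∠E = π − ∠D − ∠F = 0.4802 rad.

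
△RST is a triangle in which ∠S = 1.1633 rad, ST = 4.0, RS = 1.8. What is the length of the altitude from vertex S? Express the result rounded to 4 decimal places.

By the law of cosines, TR² = RS² + ST² − 2·RS·ST·cos S = 13.533, so TR ≈ 3.6787.
Area = ½·RS·ST·sin S ≈ 3.3052.
The altitude from S has length 2·area/TR ≈ 1.7969.

h_S ≈ 1.7969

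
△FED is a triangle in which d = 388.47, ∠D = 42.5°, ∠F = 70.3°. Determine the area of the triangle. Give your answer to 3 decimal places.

The third angle is ∠E = 180° − ∠D − ∠F = 67.20°.
Law of sines: f = d·sin F/sin D ≈ 541.35.
Law of sines: e = d·sin E/sin D ≈ 530.08.
Area = ½·d·f·sin E ≈ 96934.

96933.707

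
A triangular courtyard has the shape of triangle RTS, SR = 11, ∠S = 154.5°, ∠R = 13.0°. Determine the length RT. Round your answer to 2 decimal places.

The third angle is ∠T = 180° − ∠S − ∠R = 12.50°.
Law of sines: RT = SR·sin S/sin T ≈ 21.88.

21.88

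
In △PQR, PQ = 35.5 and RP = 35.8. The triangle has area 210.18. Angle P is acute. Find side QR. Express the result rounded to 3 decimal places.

11.965

From area = ½·RP·PQ·sin P, we get sin P = 2·area/(RP·PQ) ≈ 0.33076.
Taking the acute solution, ∠P ≈ 19.31°.
Law of cosines then gives QR ≈ 11.965.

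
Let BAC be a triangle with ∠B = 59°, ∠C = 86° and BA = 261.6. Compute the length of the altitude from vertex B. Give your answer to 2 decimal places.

The third angle is ∠A = 180° − ∠C − ∠B = 35.00°.
Law of sines: AC = BA·sin B/sin C ≈ 224.78.
Law of sines: CB = BA·sin A/sin C ≈ 150.41.
Area = ½·BA·AC·sin A ≈ 16864.
The altitude from B has length 2·area/AC ≈ 150.05.

h_B ≈ 150.05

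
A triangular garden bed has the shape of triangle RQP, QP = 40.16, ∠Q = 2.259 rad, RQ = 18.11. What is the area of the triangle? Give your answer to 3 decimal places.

Area = ½·RQ·QP·sin Q ≈ 280.88.

area ≈ 280.878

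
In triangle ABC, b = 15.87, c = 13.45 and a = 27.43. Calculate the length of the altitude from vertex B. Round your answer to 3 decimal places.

h_B ≈ 8.915

Semiperimeter s = (27.43 + 15.87 + 13.45)/2 = 28.375.
Heron's formula: area = √(28.375·0.945·12.505·14.925) ≈ 70.743.
The altitude from B has length 2·area/b ≈ 8.9153.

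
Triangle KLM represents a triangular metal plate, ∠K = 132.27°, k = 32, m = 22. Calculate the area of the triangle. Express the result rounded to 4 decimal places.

103.7967

Law of sines: sin M = m·sin K/k ≈ 0.50874.
Since k ≥ m, only the acute value applies: ∠M ≈ 30.58°.
Then ∠L = 180° − ∠K − ∠M ≈ 17.15°.
Law of sines gives l = k·sin L/sin K ≈ 12.752.
Area = ½·k·m·sin L ≈ 103.8.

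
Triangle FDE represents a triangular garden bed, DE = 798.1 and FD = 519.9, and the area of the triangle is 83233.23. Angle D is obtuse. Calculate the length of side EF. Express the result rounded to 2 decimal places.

From area = ½·FD·DE·sin D, we get sin D = 2·area/(FD·DE) ≈ 0.40119.
Taking the obtuse solution, ∠D ≈ 2.729 rad.
Law of cosines then gives EF ≈ 1291.3.

1291.28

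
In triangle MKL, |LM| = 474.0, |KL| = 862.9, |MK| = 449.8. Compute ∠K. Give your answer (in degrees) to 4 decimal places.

∠K ≈ 21.5020°

By the law of cosines, cos K = (|MK|² + |KL|² − |LM|²) / (2·|MK|·|KL|) ≈ 0.93040, so ∠K ≈ 21.50°.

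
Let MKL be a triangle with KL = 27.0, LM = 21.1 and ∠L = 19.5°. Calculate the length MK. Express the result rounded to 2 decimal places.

10.01

By the law of cosines, MK² = KL² + LM² − 2·KL·LM·cos L = 100.16, so MK ≈ 10.008.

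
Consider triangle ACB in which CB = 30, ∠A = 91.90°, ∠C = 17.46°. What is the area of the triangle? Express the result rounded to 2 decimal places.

The third angle is ∠B = 180° − ∠A − ∠C = 70.64°.
Law of sines: BA = CB·sin C/sin A ≈ 9.0061.
Law of sines: AC = CB·sin B/sin A ≈ 28.319.
Area = ½·CB·BA·sin B ≈ 127.45.

area ≈ 127.45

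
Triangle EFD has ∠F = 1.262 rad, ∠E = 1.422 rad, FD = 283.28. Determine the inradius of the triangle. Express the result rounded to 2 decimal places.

The third angle is ∠D = π − ∠E − ∠F = 0.458 rad.
Law of sines: DE = FD·sin F/sin E ≈ 272.9.
Law of sines: EF = FD·sin D/sin E ≈ 126.55.
Area = ½·FD·DE·sin D ≈ 17077.
Semiperimeter s = (283.28+272.9+126.55)/2 = 341.36.
Inradius = area/s = 17077/341.36 ≈ 50.025.

50.02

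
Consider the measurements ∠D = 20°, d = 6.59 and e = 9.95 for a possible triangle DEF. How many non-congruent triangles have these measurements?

e·sin D = 9.95·sin(20°) ≈ 3.403.
Since e sin D < d < e (3.403 < 6.59 < 9.95), two triangles exist.

2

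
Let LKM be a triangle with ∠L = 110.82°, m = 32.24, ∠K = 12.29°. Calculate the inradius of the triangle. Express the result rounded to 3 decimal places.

The third angle is ∠M = 180° − ∠L − ∠K = 56.89°.
Law of sines: l = m·sin L/sin M ≈ 35.977.
Law of sines: k = m·sin K/sin M ≈ 8.1929.
Area = ½·m·l·sin K ≈ 123.45.
Semiperimeter s = (35.977+8.1929+32.24)/2 = 38.205.
Inradius = area/s = 123.45/38.205 ≈ 3.2312.

r ≈ 3.231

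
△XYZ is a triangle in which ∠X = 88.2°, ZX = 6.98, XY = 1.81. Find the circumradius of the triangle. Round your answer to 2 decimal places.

By the law of cosines, YZ² = ZX² + XY² − 2·ZX·XY·cos X = 51.203, so YZ ≈ 7.1556.
Area = ½·ZX·XY·sin X ≈ 6.3138.
Circumradius = YZ/(2 sin X) ≈ 3.5796.

3.58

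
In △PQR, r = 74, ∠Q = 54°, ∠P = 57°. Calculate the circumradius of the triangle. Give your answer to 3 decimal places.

The third angle is ∠R = 180° − ∠P − ∠Q = 69.00°.
Law of sines: p = r·sin P/sin R ≈ 66.477.
Law of sines: q = r·sin Q/sin R ≈ 64.127.
Circumradius = r/(2 sin R) ≈ 39.632.

39.632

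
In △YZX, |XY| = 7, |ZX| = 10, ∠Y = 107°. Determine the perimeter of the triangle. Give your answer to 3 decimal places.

Law of sines: sin Z = |XY|·sin Y/|ZX| ≈ 0.66941.
Since |ZX| ≥ |XY|, only the acute value applies: ∠Z ≈ 42.02°.
Then ∠X = 180° − ∠Y − ∠Z ≈ 30.98°.
Law of sines gives |YZ| = |ZX|·sin X/sin Y ≈ 5.3823.
Semiperimeter s = (10+7+5.3823)/2 = 11.191.
Perimeter = 10 + 7 + 5.3823 = 22.382.

perimeter ≈ 22.382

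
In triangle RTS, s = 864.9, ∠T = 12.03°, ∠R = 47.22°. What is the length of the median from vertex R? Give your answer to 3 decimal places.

The third angle is ∠S = 180° − ∠R − ∠T = 120.75°.
Law of sines: r = s·sin R/sin S ≈ 738.66.
Law of sines: t = s·sin T/sin S ≈ 209.76.
Median from R: ½√(2·t² + 2·s² − r²) ≈ 509.53.

m_R ≈ 509.530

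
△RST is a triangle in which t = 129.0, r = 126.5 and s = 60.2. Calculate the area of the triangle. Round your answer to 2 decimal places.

Semiperimeter p = (126.5 + 60.2 + 129)/2 = 157.85.
Heron's formula: area = √(157.85·31.35·97.65·28.85) ≈ 3733.8.

area ≈ 3733.79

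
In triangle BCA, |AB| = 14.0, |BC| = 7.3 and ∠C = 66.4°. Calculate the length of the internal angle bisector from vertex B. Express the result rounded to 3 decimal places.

7.072

Law of sines: sin A = |BC|·sin C/|AB| ≈ 0.47782.
Since |AB| ≥ |BC|, only the acute value applies: ∠A ≈ 28.54°.
Then ∠B = 180° − ∠C − ∠A ≈ 85.06°.
Law of sines gives |CA| = |AB|·sin B/sin C ≈ 15.221.
The bisector from B has length 2·|AB|·|BC|·cos(∠B/2)/(|AB|+|BC|) ≈ 7.0719.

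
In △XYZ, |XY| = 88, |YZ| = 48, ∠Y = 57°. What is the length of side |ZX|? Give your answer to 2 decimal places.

73.80

By the law of cosines, |ZX|² = |XY|² + |YZ|² − 2·|XY|·|YZ|·cos Y = 5446.9, so |ZX| ≈ 73.803.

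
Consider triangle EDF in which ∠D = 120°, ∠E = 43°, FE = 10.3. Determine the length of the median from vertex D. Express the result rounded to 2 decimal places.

3.52

The third angle is ∠F = 180° − ∠E − ∠D = 17.00°.
Law of sines: DF = FE·sin E/sin D ≈ 8.1113.
Law of sines: ED = FE·sin F/sin D ≈ 3.4773.
Median from D: ½√(2·ED² + 2·DF² − FE²) ≈ 3.5242.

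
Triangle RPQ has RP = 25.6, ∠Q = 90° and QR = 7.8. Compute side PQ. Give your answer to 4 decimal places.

24.3828

Law of sines: sin P = QR·sin Q/RP ≈ 0.30469.
Since RP ≥ QR, only the acute value applies: ∠P ≈ 17.74°.
Then ∠R = 180° − ∠Q − ∠P ≈ 72.26°.
Law of sines gives PQ = RP·sin R/sin Q ≈ 24.383.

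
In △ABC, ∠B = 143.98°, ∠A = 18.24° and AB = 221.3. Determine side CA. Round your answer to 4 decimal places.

426.1793

The third angle is ∠C = 180° − ∠A − ∠B = 17.78°.
Law of sines: CA = AB·sin B/sin C ≈ 426.18.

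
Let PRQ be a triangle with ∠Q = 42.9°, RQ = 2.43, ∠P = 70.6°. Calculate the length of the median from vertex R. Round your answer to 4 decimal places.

The third angle is ∠R = 180° − ∠Q − ∠P = 66.50°.
Law of sines: QP = RQ·sin R/sin P ≈ 2.3626.
Law of sines: PR = RQ·sin Q/sin P ≈ 1.7537.
Median from R: ½√(2·PR² + 2·RQ² − QP²) ≈ 1.7592.

1.7592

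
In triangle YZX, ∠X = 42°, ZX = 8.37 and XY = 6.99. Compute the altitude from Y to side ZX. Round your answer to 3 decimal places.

4.677

By the law of cosines, YZ² = ZX² + XY² − 2·ZX·XY·cos X = 31.96, so YZ ≈ 5.6533.
Area = ½·ZX·XY·sin X ≈ 19.574.
The altitude from Y has length 2·area/ZX ≈ 4.6772.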